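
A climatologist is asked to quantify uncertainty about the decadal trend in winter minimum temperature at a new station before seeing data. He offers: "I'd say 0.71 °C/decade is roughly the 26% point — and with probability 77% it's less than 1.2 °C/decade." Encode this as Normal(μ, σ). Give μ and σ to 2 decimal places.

μ = 0.94, σ = 0.35

For Normal(μ,σ), the p-quantile is μ + z_p·σ. Here z_{0.26} = -0.6433, z_{0.77} = 0.7388.
So 0.71 = μ − 0.6433σ and 1.2 = μ + 0.7388σ.
Subtracting: σ = (1.2 − 0.71)/(0.7388 − (-0.6433)) = 0.35.
Then μ = 0.71 − (-0.6433)·0.35 = 0.94.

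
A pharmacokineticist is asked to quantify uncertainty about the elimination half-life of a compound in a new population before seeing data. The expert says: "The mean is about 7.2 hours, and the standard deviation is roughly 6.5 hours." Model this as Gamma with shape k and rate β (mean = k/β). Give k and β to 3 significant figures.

For Gamma(k, rate β): mean = k/β, variance = k/β², so CV = 1/√k.
CV = SD/mean = 6.5/7.2 = 0.9028, hence k = 1/CV² = 1.23.
Then β = k/mean = 1.23/7.2 = 0.17.

k ≈ 1.23, β ≈ 0.17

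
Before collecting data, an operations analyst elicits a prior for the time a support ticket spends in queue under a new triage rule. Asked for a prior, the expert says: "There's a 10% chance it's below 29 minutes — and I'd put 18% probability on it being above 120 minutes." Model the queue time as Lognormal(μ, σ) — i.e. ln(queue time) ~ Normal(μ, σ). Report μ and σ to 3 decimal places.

If T ~ Lognormal(μ,σ) then ln T ~ Normal(μ,σ), so the p-quantile of ln T is μ + z_p·σ.
ln(29) = 3.367 and ln(120) = 4.787; z_{0.1} = -1.282, z_{0.82} = 0.9154.
σ = (4.787 − 3.367)/(0.9154 − (-1.282)) = 0.646.
μ = 3.367 − (-1.282)·0.646 = 4.196.

μ ≈ 4.196, σ ≈ 0.646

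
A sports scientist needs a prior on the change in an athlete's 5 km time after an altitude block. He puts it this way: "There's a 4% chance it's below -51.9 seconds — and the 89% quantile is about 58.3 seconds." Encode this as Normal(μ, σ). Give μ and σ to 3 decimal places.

μ = 12.901, σ = 37.014

The p-quantile of Normal(μ,σ) is μ + z_p·σ, with z_{0.04} = -1.751 and z_{0.89} = 1.227.
Eliminate σ: μ = (z₂·x₁ − z₁·x₂)/(z₂ − z₁) = (1.227·-51.9 − (-1.751)·58.3)/2.977 = 12.901.
Then σ = (x₂ − x₁)/(z₂ − z₁) = (58.3 − -51.9)/2.977 = 37.014.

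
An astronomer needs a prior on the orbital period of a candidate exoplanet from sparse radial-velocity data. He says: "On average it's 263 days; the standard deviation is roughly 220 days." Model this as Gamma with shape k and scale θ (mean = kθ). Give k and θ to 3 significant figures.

For Gamma(k, scale θ): mean = kθ, variance = kθ², so CV = 1/√k.
CV = SD/mean = 220/263 = 0.8365, hence k = 1/CV² = 1.43.
Then θ = mean/k = 263/1.43 = 184.

k ≈ 1.43, θ ≈ 184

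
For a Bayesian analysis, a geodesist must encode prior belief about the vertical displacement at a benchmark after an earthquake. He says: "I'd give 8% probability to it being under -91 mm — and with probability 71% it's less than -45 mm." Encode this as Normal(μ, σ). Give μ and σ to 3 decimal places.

The p-quantile of Normal(μ,σ) is μ + z_p·σ, with z_{0.08} = -1.405 and z_{0.71} = 0.5534.
Eliminate σ: μ = (z₂·x₁ − z₁·x₂)/(z₂ − z₁) = (0.5534·-91 − (-1.405)·-45)/1.958 = -57.998.
Then σ = (x₂ − x₁)/(z₂ − z₁) = (-45 − -91)/1.958 = 23.488.

μ = -57.998, σ = 23.488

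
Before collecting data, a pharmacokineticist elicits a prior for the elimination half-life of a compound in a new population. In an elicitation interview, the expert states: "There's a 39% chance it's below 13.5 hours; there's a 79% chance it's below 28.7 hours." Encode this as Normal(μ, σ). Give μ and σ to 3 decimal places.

The p-quantile of Normal(μ,σ) is μ + z_p·σ, with z_{0.39} = -0.2793 and z_{0.79} = 0.8064.
Eliminate σ: μ = (z₂·x₁ − z₁·x₂)/(z₂ − z₁) = (0.8064·13.5 − (-0.2793)·28.7)/1.086 = 17.410.
Then σ = (x₂ − x₁)/(z₂ − z₁) = (28.7 − 13.5)/1.086 = 14.000.

μ = 17.410, σ = 14.000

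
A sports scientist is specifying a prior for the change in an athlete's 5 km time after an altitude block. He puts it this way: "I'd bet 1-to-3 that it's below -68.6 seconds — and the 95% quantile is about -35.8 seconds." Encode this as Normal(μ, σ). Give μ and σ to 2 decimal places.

The p-quantile of Normal(μ,σ) is μ + z_p·σ, with z_{0.25} = -0.6745 and z_{0.95} = 1.645.
Eliminate σ: μ = (z₂·x₁ − z₁·x₂)/(z₂ − z₁) = (1.645·-68.6 − (-0.6745)·-35.8)/2.319 = -59.06.
Then σ = (x₂ − x₁)/(z₂ − z₁) = (-35.8 − -68.6)/2.319 = 14.14.

μ = -59.06, σ = 14.14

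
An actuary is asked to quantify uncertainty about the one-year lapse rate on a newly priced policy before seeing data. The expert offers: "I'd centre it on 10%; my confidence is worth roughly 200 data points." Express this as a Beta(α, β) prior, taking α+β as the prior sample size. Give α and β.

Under the effective-sample-size interpretation, Beta(α, β) has prior mean α/(α+β) and prior sample size α+β.
So α+β = 200 and α/(α+β) = 0.1, giving α = 0.1·200 = 20 and β = 200 − 20 = 180.

α = 20, β = 180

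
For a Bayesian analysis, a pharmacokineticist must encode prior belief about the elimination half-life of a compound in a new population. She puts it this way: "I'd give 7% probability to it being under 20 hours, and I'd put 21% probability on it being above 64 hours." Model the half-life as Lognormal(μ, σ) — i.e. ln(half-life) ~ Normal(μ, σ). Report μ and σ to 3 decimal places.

If T ~ Lognormal(μ,σ) then ln T ~ Normal(μ,σ), so the p-quantile of ln T is μ + z_p·σ.
ln(20) = 2.996 and ln(64) = 4.159; z_{0.07} = -1.476, z_{0.79} = 0.8064.
σ = (4.159 − 2.996)/(0.8064 − (-1.476)) = 0.510.
μ = 2.996 − (-1.476)·0.510 = 3.748.

μ ≈ 3.748, σ ≈ 0.510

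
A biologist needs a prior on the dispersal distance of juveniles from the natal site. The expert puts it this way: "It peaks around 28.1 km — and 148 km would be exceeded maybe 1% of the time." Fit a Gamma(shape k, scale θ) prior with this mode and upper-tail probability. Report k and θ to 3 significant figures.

Gamma(k,θ) with k>1 has mode (k−1)θ, so θ = 28.1/(k−1).
Need P(X < 148) = 0.99 with θ tied to k this way. Start at k = 2, θ = 28.1: P(X<148) ≈ 0.968.
Too low — raise k to concentrate. Iterating converges to k ≈ 2.4.
Then θ = 28.1/(2.4−1) ≈ 20.1.

k ≈ 2.4, θ ≈ 20.1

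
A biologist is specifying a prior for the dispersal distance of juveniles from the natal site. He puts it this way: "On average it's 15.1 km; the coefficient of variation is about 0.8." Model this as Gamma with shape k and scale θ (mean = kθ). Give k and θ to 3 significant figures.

k ≈ 1.56, θ ≈ 9.66

For Gamma(k, scale θ): mean = kθ, variance = kθ², so CV = 1/√k.
CV = 0.8, hence k = 1/CV² = 1.56.
Then θ = mean/k = 15.1/1.56 = 9.66.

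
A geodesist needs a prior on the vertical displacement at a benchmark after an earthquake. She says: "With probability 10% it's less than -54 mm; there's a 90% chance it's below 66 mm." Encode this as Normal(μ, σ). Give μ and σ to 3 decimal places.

μ = 6.000, σ = 46.818

For Normal(μ,σ), the p-quantile is μ + z_p·σ. Here z_{0.1} = -1.282, z_{0.9} = 1.282.
So -54 = μ − 1.282σ and 66 = μ + 1.282σ.
Subtracting: σ = (66 − -54)/(1.282 − (-1.282)) = 46.818.
Then μ = -54 − (-1.282)·46.818 = 6.000.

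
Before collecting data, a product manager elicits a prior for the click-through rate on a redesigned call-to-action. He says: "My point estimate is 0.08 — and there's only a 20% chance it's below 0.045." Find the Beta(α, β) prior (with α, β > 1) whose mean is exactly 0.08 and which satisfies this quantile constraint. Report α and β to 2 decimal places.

With mean 0.08 fixed, write α = 0.08s, β = 0.92s where s = α+β.
Need P(θ < 0.045) = 0.2 under Beta(0.08s, 0.92s). Normal approximation: (q−m)/√(m(1−m)/s) ≈ z_{0.2} = -0.842, so s ≈ 0.08·0.92·(-0.842)²/(0.045−0.08)² = 42.6.
At s = 42.6: P(θ<0.045) ≈ 0.204. Adjusting to match 0.2 gives s ≈ 43.69.
So α = 0.08·43.69 ≈ 3.49, β = 0.92·43.69 ≈ 40.19.

α ≈ 3.49, β ≈ 40.19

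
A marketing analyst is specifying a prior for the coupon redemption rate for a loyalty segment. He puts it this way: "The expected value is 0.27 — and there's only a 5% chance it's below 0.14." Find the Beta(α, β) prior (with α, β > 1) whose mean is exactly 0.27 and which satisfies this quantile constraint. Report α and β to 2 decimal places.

With mean 0.27 fixed, write α = 0.27s, β = 0.73s where s = α+β.
Need P(θ < 0.14) = 0.05 under Beta(0.27s, 0.73s). Normal approximation: (q−m)/√(m(1−m)/s) ≈ z_{0.05} = -1.64, so s ≈ 0.27·0.73·(-1.64)²/(0.14−0.27)² = 31.6.
At s = 31.6: P(θ<0.14) ≈ 0.034. Adjusting to match 0.05 gives s ≈ 25.96.
So α = 0.27·25.96 ≈ 7.01, β = 0.73·25.96 ≈ 18.95.

α ≈ 7.01, β ≈ 18.95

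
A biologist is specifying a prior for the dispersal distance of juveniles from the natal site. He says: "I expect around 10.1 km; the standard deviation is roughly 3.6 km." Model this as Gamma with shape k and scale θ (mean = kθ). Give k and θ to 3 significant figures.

For Gamma(k, scale θ): mean = kθ, variance = kθ², so CV = 1/√k.
CV = SD/mean = 3.6/10.1 = 0.3564, hence k = 1/CV² = 7.87.
Then θ = mean/k = 10.1/7.87 = 1.28.

k ≈ 7.87, θ ≈ 1.28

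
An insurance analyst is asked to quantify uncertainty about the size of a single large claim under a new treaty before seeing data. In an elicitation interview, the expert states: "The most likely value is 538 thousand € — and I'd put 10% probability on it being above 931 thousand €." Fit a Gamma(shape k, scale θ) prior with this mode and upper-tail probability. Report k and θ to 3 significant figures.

k ≈ 7.31, θ ≈ 85.3

Gamma(k,θ) with k>1 has mode (k−1)θ, so θ = 538/(k−1).
Need P(X < 931) = 0.9 with θ tied to k this way. Start at k = 2, θ = 538: P(X<931) ≈ 0.516.
Too low — raise k to concentrate. Iterating converges to k ≈ 7.31.
Then θ = 538/(7.31−1) ≈ 85.3.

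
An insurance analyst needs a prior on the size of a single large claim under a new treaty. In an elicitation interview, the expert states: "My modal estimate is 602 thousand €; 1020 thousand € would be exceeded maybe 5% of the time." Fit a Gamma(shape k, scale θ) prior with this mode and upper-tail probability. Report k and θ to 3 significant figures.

Gamma(k,θ) with k>1 has mode (k−1)θ, so θ = 602/(k−1).
Need P(X < 1020) = 0.95 with θ tied to k this way. Start at k = 2, θ = 602: P(X<1020) ≈ 0.505.
Too low — raise k to concentrate. Iterating converges to k ≈ 11.
Then θ = 602/(11−1) ≈ 59.9.

k ≈ 11, θ ≈ 59.9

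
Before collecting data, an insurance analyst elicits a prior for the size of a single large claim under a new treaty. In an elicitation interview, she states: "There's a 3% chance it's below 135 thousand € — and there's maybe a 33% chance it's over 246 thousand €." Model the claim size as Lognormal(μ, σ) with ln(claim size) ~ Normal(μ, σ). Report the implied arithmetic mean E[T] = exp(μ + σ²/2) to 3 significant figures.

E[T] ≈ 227 thousand €

If T ~ Lognormal(μ,σ) then ln T ~ Normal(μ,σ), so the p-quantile of ln T is μ + z_p·σ.
ln(135) = 4.905 and ln(246) = 5.505; z_{0.03} = -1.881, z_{0.67} = 0.4399.
σ = (5.505 − 4.905)/(0.4399 − (-1.881)) = 0.259.
μ = 4.905 − (-1.881)·0.259 = 5.392.
E[T] = exp(μ + σ²/2) = exp(5.392 + 0.0334) = 227 thousand €.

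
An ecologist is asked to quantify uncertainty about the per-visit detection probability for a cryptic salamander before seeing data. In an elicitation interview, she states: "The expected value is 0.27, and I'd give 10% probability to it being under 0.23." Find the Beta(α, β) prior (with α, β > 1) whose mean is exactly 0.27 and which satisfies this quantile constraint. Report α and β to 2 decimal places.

α ≈ 53.10, β ≈ 143.57

With mean 0.27 fixed, write α = 0.27s, β = 0.73s where s = α+β.
Need P(θ < 0.23) = 0.1 under Beta(0.27s, 0.73s). Normal approximation: (q−m)/√(m(1−m)/s) ≈ z_{0.1} = -1.28, so s ≈ 0.27·0.73·(-1.28)²/(0.23−0.27)² = 202.3.
At s = 202.3: P(θ<0.23) ≈ 0.097. Adjusting to match 0.1 gives s ≈ 196.67.
So α = 0.27·196.67 ≈ 53.10, β = 0.73·196.67 ≈ 143.57.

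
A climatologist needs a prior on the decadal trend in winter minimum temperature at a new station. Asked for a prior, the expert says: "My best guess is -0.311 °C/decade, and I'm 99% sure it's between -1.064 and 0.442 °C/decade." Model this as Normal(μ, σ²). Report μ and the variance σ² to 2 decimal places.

μ = -0.31, σ² = 0.09

A symmetric 99% interval runs μ ± z·σ with z = 2.576.
Half-width = 0.753, so σ = 0.753/2.576 = 0.292 and σ² = 0.09.
μ is the stated best guess, -0.31.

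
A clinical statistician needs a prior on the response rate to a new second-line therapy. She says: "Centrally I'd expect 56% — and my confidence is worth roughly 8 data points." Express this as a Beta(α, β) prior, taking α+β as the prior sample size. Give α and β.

α = 4.48, β = 3.52

Under the effective-sample-size interpretation, Beta(α, β) has prior mean α/(α+β) and prior sample size α+β.
So α+β = 8 and α/(α+β) = 0.56, giving α = 0.56·8 = 4.48 and β = 8 − 4.48 = 3.52.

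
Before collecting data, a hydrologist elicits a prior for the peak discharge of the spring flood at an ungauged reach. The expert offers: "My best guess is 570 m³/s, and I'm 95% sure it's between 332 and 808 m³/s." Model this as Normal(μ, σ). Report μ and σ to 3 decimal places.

A symmetric 95% interval runs μ ± z·σ with z = 1.96.
Half-width = 238, so σ = 238/1.96 = 121.431.
μ is the stated best guess, 570.000.

μ = 570.000, σ = 121.431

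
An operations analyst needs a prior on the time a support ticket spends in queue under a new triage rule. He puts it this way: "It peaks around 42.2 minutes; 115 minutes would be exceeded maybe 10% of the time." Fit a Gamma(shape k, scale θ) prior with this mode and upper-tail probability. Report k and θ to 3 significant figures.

Gamma(k,θ) with k>1 has mode (k−1)θ, so θ = 42.2/(k−1).
Need P(X < 115) = 0.9 with θ tied to k this way. Start at k = 2, θ = 42.2: P(X<115) ≈ 0.756.
Too low — raise k to concentrate. Iterating converges to k ≈ 2.9.
Then θ = 42.2/(2.9−1) ≈ 22.2.

k ≈ 2.9, θ ≈ 22.2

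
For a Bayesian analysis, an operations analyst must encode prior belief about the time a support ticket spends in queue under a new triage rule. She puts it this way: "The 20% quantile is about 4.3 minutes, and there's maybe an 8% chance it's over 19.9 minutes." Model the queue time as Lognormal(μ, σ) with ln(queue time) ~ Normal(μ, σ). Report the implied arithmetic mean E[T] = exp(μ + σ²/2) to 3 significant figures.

E[T] ≈ 9.63 minutes

If T ~ Lognormal(μ,σ) then ln T ~ Normal(μ,σ), so the p-quantile of ln T is μ + z_p·σ.
ln(4.3) = 1.459 and ln(19.9) = 2.991; z_{0.2} = -0.8416, z_{0.92} = 1.405.
σ = (2.991 − 1.459)/(1.405 − (-0.8416)) = 0.682.
μ = 1.459 − (-0.8416)·0.682 = 2.033.
E[T] = exp(μ + σ²/2) = exp(2.033 + 0.2325) = 9.63 minutes.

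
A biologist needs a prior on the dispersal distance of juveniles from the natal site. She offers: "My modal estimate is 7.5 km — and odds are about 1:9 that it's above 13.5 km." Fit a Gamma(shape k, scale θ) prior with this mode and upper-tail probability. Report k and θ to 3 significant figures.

k ≈ 6.51, θ ≈ 1.36

Gamma(k,θ) with k>1 has mode (k−1)θ, so θ = 7.5/(k−1).
Need P(X < 13.5) = 0.9 with θ tied to k this way. Start at k = 2, θ = 7.5: P(X<13.5) ≈ 0.537.
Too low — raise k to concentrate. Iterating converges to k ≈ 6.51.
Then θ = 7.5/(6.51−1) ≈ 1.36.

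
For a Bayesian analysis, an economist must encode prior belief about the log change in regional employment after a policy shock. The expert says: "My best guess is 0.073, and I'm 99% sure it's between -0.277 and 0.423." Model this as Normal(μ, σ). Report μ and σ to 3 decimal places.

A symmetric 99% interval runs μ ± z·σ with z = 2.576.
Half-width = 0.35, so σ = 0.35/2.576 = 0.136.
μ is the stated best guess, 0.073.

μ = 0.073, σ = 0.136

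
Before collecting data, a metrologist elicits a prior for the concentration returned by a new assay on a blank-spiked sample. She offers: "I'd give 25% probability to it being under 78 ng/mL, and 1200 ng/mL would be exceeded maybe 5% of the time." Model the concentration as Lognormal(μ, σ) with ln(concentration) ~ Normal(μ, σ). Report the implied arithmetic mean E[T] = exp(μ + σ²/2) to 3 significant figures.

E[T] ≈ 346 ng/mL

If T ~ Lognormal(μ,σ) then ln T ~ Normal(μ,σ), so the p-quantile of ln T is μ + z_p·σ.
ln(78) = 4.357 and ln(1200) = 7.09; z_{0.25} = -0.6745, z_{0.95} = 1.645.
σ = (7.09 − 4.357)/(1.645 − (-0.6745)) = 1.179.
μ = 4.357 − (-0.6745)·1.179 = 5.152.
E[T] = exp(μ + σ²/2) = exp(5.152 + 0.6944) = 346 ng/mL.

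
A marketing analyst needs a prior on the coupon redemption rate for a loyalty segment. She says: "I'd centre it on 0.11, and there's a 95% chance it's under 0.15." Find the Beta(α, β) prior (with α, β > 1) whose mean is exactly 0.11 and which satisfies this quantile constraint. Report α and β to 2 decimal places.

With mean 0.11 fixed, write α = 0.11s, β = 0.89s where s = α+β.
Need P(θ < 0.15) = 0.95 under Beta(0.11s, 0.89s). Normal approximation: (q−m)/√(m(1−m)/s) ≈ z_{0.95} = 1.64, so s ≈ 0.11·0.89·(1.64)²/(0.15−0.11)² = 165.5.
At s = 165.5: P(θ<0.15) ≈ 0.941. Adjusting to match 0.95 gives s ≈ 185.00.
So α = 0.11·185.00 ≈ 20.35, β = 0.89·185.00 ≈ 164.65.

α ≈ 20.35, β ≈ 164.65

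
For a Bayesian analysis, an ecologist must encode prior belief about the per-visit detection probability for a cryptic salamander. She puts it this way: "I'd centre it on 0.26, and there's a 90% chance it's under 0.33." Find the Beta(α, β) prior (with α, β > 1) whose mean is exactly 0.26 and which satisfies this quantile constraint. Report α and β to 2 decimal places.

α ≈ 17.37, β ≈ 49.43

With mean 0.26 fixed, write α = 0.26s, β = 0.74s where s = α+β.
Need P(θ < 0.33) = 0.9 under Beta(0.26s, 0.74s). Normal approximation: (q−m)/√(m(1−m)/s) ≈ z_{0.9} = 1.28, so s ≈ 0.26·0.74·(1.28)²/(0.33−0.26)² = 64.5.
At s = 64.5: P(θ<0.33) ≈ 0.896. Adjusting to match 0.9 gives s ≈ 66.80.
So α = 0.26·66.80 ≈ 17.37, β = 0.74·66.80 ≈ 49.43.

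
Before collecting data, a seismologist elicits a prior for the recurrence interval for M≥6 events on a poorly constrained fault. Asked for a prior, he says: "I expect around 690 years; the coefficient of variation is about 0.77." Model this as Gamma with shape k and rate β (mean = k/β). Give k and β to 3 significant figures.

k ≈ 1.69, β ≈ 0.00244

For Gamma(k, rate β): mean = k/β, variance = k/β², so CV = 1/√k.
CV = 0.77, hence k = 1/CV² = 1.69.
Then β = k/mean = 1.69/690 = 0.00244.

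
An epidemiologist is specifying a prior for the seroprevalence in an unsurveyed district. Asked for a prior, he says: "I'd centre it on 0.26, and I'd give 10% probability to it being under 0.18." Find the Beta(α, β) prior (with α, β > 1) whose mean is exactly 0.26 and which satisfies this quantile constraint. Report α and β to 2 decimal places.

With mean 0.26 fixed, write α = 0.26s, β = 0.74s where s = α+β.
Need P(θ < 0.18) = 0.1 under Beta(0.26s, 0.74s). Normal approximation: (q−m)/√(m(1−m)/s) ≈ z_{0.1} = -1.28, so s ≈ 0.26·0.74·(-1.28)²/(0.18−0.26)² = 49.4.
At s = 49.4: P(θ<0.18) ≈ 0.091. Adjusting to match 0.1 gives s ≈ 45.95.
So α = 0.26·45.95 ≈ 11.95, β = 0.74·45.95 ≈ 34.00.

α ≈ 11.95, β ≈ 34.00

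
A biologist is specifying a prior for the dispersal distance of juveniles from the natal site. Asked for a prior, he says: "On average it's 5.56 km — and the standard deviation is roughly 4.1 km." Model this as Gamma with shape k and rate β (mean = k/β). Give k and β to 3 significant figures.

k ≈ 1.84, β ≈ 0.331

For Gamma(k, rate β): mean = k/β, variance = k/β², so CV = 1/√k.
CV = SD/mean = 4.1/5.56 = 0.7374, hence k = 1/CV² = 1.84.
Then β = k/mean = 1.84/5.56 = 0.331.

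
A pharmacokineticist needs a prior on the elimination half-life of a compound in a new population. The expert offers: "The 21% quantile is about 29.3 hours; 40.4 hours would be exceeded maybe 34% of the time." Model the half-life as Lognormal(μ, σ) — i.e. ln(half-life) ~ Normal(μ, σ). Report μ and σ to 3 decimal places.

μ ≈ 3.590, σ ≈ 0.264

If T ~ Lognormal(μ,σ) then ln T ~ Normal(μ,σ), so the p-quantile of ln T is μ + z_p·σ.
ln(29.3) = 3.378 and ln(40.4) = 3.699; z_{0.21} = -0.8064, z_{0.66} = 0.4125.
σ = (3.699 − 3.378)/(0.4125 − (-0.8064)) = 0.264.
μ = 3.378 − (-0.8064)·0.264 = 3.590.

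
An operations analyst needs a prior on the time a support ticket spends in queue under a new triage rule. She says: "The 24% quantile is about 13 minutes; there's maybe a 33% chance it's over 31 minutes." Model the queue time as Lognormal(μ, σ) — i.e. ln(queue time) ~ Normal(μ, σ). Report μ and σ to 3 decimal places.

If T ~ Lognormal(μ,σ) then ln T ~ Normal(μ,σ), so the p-quantile of ln T is μ + z_p·σ.
ln(13) = 2.565 and ln(31) = 3.434; z_{0.24} = -0.7063, z_{0.67} = 0.4399.
σ = (3.434 − 2.565)/(0.4399 − (-0.7063)) = 0.758.
μ = 2.565 − (-0.7063)·0.758 = 3.100.

μ ≈ 3.100, σ ≈ 0.758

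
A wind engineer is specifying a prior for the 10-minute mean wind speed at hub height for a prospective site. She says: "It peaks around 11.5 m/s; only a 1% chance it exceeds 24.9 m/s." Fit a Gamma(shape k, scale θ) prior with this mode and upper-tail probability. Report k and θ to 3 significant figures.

Gamma(k,θ) with k>1 has mode (k−1)θ, so θ = 11.5/(k−1).
Need P(X < 24.9) = 0.99 with θ tied to k this way. Start at k = 2, θ = 11.5: P(X<24.9) ≈ 0.637.
Too low — raise k to concentrate. Iterating converges to k ≈ 9.1.
Then θ = 11.5/(9.1−1) ≈ 1.42.

k ≈ 9.1, θ ≈ 1.42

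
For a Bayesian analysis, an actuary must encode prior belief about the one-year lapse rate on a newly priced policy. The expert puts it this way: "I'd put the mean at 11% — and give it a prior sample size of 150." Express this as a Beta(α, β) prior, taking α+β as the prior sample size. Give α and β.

α = 16.5, β = 133.5

Under the effective-sample-size interpretation, Beta(α, β) has prior mean α/(α+β) and prior sample size α+β.
So α+β = 150 and α/(α+β) = 0.11, giving α = 0.11·150 = 16.5 and β = 150 − 16.5 = 133.5.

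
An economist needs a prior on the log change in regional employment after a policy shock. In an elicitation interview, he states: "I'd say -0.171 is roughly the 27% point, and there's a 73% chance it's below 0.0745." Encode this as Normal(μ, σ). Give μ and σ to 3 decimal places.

The p-quantile of Normal(μ,σ) is μ + z_p·σ, with z_{0.27} = -0.6128 and z_{0.73} = 0.6128.
Eliminate σ: μ = (z₂·x₁ − z₁·x₂)/(z₂ − z₁) = (0.6128·-0.171 − (-0.6128)·0.0745)/1.226 = -0.048.
Then σ = (x₂ − x₁)/(z₂ − z₁) = (0.0745 − -0.171)/1.226 = 0.200.

μ = -0.048, σ = 0.200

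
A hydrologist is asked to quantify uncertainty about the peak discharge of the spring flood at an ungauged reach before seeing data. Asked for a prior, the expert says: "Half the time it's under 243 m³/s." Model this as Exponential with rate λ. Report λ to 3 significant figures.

λ ≈ 0.00285

Exponential median = ln 2 / λ, so λ = ln 2 / 243.0 = 0.00285.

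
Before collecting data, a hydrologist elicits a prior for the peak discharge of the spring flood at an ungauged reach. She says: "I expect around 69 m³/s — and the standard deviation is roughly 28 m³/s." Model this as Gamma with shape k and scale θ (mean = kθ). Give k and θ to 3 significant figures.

For Gamma(k, scale θ): mean = kθ, variance = kθ², so CV = 1/√k.
CV = SD/mean = 28/69 = 0.4058, hence k = 1/CV² = 6.07.
Then θ = mean/k = 69/6.07 = 11.4.

k ≈ 6.07, θ ≈ 11.4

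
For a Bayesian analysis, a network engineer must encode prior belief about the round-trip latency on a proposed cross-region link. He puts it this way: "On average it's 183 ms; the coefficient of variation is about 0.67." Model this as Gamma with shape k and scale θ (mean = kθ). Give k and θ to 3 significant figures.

k ≈ 2.23, θ ≈ 82.1

For Gamma(k, scale θ): mean = kθ, variance = kθ², so CV = 1/√k.
CV = 0.67, hence k = 1/CV² = 2.23.
Then θ = mean/k = 183/2.23 = 82.1.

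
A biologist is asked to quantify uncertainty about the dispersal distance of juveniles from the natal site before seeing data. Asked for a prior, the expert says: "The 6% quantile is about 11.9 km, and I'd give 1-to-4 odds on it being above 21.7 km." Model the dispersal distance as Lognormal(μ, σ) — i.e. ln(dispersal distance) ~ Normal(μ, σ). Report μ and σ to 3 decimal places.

μ ≈ 2.866, σ ≈ 0.251

If T ~ Lognormal(μ,σ) then ln T ~ Normal(μ,σ), so the p-quantile of ln T is μ + z_p·σ.
ln(11.9) = 2.477 and ln(21.7) = 3.077; z_{0.06} = -1.555, z_{0.8} = 0.8416.
σ = (3.077 − 2.477)/(0.8416 − (-1.555)) = 0.251.
μ = 2.477 − (-1.555)·0.251 = 2.866.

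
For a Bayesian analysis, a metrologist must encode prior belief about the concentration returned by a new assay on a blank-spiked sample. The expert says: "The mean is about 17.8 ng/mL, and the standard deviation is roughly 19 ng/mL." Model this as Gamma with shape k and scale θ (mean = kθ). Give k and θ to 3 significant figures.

k ≈ 0.878, θ ≈ 20.3

For Gamma(k, scale θ): mean = kθ, variance = kθ², so CV = 1/√k.
CV = SD/mean = 19/17.8 = 1.067, hence k = 1/CV² = 0.878.
Then θ = mean/k = 17.8/0.878 = 20.3.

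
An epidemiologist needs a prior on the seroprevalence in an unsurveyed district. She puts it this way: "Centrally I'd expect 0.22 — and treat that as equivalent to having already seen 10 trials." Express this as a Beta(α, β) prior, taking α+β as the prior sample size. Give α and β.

Under the effective-sample-size interpretation, Beta(α, β) has prior mean α/(α+β) and prior sample size α+β.
So α+β = 10 and α/(α+β) = 0.22, giving α = 0.22·10 = 2.2 and β = 10 − 2.2 = 7.8.

α = 2.2, β = 7.8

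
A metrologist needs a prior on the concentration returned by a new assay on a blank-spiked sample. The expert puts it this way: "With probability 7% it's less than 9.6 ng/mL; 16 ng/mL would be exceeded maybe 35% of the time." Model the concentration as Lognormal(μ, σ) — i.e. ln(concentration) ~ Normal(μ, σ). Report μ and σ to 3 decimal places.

μ ≈ 2.667, σ ≈ 0.274

If T ~ Lognormal(μ,σ) then ln T ~ Normal(μ,σ), so the p-quantile of ln T is μ + z_p·σ.
ln(9.6) = 2.262 and ln(16) = 2.773; z_{0.07} = -1.476, z_{0.65} = 0.3853.
σ = (2.773 − 2.262)/(0.3853 − (-1.476)) = 0.274.
μ = 2.262 − (-1.476)·0.274 = 2.667.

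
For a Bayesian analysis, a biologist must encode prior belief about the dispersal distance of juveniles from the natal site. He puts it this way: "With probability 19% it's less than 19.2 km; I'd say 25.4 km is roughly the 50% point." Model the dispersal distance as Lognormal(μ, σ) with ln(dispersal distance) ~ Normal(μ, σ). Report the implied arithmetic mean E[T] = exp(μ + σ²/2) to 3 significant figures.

If T ~ Lognormal(μ,σ) then ln T ~ Normal(μ,σ), so the p-quantile of ln T is μ + z_p·σ.
ln(19.2) = 2.955 and ln(25.4) = 3.235; z_{0.19} = -0.8779, z_{0.5} = 0.
σ = (3.235 − 2.955)/(0 − (-0.8779)) = 0.319.
μ = 2.955 − (-0.8779)·0.319 = 3.235.
E[T] = exp(μ + σ²/2) = exp(3.235 + 0.0508) = 26.7 km.

E[T] ≈ 26.7 km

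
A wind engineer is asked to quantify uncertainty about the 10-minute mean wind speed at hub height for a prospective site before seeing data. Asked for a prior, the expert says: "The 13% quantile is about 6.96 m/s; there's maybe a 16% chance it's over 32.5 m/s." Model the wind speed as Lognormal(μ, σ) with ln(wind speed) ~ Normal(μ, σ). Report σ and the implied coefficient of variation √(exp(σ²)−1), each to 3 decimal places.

σ ≈ 0.727, CV ≈ 0.834

If T ~ Lognormal(μ,σ) then ln T ~ Normal(μ,σ), so the p-quantile of ln T is μ + z_p·σ.
ln(6.96) = 1.94 and ln(32.5) = 3.481; z_{0.13} = -1.126, z_{0.84} = 0.9945.
σ = (3.481 − 1.94)/(0.9945 − (-1.126)) = 0.727.
μ = 1.94 − (-1.126)·0.727 = 2.759.
CV = √(exp(σ²)−1) = √(exp(0.5280)−1) = 0.834.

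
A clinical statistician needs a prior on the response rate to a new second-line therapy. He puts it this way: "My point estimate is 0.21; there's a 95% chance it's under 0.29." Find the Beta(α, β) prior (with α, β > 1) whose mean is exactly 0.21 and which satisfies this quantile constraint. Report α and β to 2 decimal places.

α ≈ 16.17, β ≈ 60.82

With mean 0.21 fixed, write α = 0.21s, β = 0.79s where s = α+β.
Need P(θ < 0.29) = 0.95 under Beta(0.21s, 0.79s). Normal approximation: (q−m)/√(m(1−m)/s) ≈ z_{0.95} = 1.64, so s ≈ 0.21·0.79·(1.64)²/(0.29−0.21)² = 70.1.
At s = 70.1: P(θ<0.29) ≈ 0.942. Adjusting to match 0.95 gives s ≈ 76.99.
So α = 0.21·76.99 ≈ 16.17, β = 0.79·76.99 ≈ 60.82.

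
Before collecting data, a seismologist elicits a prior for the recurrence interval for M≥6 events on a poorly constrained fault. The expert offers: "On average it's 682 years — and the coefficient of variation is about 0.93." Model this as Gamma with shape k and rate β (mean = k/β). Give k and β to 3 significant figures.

k ≈ 1.16, β ≈ 0.0017

For Gamma(k, rate β): mean = k/β, variance = k/β², so CV = 1/√k.
CV = 0.93, hence k = 1/CV² = 1.16.
Then β = k/mean = 1.16/682 = 0.0017.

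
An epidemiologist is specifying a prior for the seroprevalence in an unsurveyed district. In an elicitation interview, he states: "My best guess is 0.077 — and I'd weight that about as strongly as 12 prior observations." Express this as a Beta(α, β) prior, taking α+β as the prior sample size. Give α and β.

α = 0.924, β = 11.076

Under the effective-sample-size interpretation, Beta(α, β) has prior mean α/(α+β) and prior sample size α+β.
So α+β = 12 and α/(α+β) = 0.077, giving α = 0.077·12 = 0.924 and β = 12 − 0.924 = 11.076.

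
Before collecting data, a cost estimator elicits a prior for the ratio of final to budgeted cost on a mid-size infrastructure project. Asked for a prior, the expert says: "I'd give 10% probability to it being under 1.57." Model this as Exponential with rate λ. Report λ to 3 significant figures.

P(T < 1.57) = 1 − e^(−λ·1.57) = 0.1, so λ = −ln(1−0.1)/1.57 = −ln(0.9)/1.57 = 0.0671.

λ ≈ 0.0671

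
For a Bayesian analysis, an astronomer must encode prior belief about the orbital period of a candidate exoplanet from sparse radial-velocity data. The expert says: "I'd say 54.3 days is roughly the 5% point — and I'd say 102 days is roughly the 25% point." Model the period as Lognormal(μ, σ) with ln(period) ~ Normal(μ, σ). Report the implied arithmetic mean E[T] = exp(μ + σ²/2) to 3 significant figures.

If T ~ Lognormal(μ,σ) then ln T ~ Normal(μ,σ), so the p-quantile of ln T is μ + z_p·σ.
ln(54.3) = 3.995 and ln(102) = 4.625; z_{0.05} = -1.645, z_{0.25} = -0.6745.
σ = (4.625 − 3.995)/(-0.6745 − (-1.645)) = 0.650.
μ = 3.995 − (-1.645)·0.650 = 5.063.
E[T] = exp(μ + σ²/2) = exp(5.063 + 0.2111) = 195 days.

E[T] ≈ 195 days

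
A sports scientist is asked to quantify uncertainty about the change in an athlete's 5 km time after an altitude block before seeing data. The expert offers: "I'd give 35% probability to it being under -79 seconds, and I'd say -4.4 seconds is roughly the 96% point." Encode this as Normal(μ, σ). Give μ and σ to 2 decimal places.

μ = -65.54, σ = 34.92

For Normal(μ,σ), the p-quantile is μ + z_p·σ. Here z_{0.35} = -0.3853, z_{0.96} = 1.751.
So -79 = μ − 0.3853σ and -4.4 = μ + 1.751σ.
Subtracting: σ = (-4.4 − -79)/(1.751 − (-0.3853)) = 34.92.
Then μ = -79 − (-0.3853)·34.92 = -65.54.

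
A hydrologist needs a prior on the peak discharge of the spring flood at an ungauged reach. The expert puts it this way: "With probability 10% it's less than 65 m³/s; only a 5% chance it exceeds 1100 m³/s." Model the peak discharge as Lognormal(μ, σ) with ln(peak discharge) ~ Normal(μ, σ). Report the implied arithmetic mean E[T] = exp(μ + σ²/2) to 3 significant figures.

If T ~ Lognormal(μ,σ) then ln T ~ Normal(μ,σ), so the p-quantile of ln T is μ + z_p·σ.
ln(65) = 4.174 and ln(1100) = 7.003; z_{0.1} = -1.282, z_{0.95} = 1.645.
σ = (7.003 − 4.174)/(1.645 − (-1.282)) = 0.967.
μ = 4.174 − (-1.282)·0.967 = 5.413.
E[T] = exp(μ + σ²/2) = exp(5.413 + 0.4672) = 358 m³/s.

E[T] ≈ 358 m³/s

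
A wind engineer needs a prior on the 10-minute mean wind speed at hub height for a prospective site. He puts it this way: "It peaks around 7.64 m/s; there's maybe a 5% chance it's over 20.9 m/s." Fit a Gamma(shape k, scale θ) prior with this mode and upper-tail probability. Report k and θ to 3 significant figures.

k ≈ 3.65, θ ≈ 2.88

Gamma(k,θ) with k>1 has mode (k−1)θ, so θ = 7.64/(k−1).
Need P(X < 20.9) = 0.95 with θ tied to k this way. Start at k = 2, θ = 7.64: P(X<20.9) ≈ 0.758.
Too low — raise k to concentrate. Iterating converges to k ≈ 3.65.
Then θ = 7.64/(3.65−1) ≈ 2.88.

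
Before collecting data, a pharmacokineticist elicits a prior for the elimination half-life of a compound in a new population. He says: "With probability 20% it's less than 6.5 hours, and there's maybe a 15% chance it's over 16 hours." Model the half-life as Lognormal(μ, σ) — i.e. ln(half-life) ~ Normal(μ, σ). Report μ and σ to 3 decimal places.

If T ~ Lognormal(μ,σ) then ln T ~ Normal(μ,σ), so the p-quantile of ln T is μ + z_p·σ.
ln(6.5) = 1.872 and ln(16) = 2.773; z_{0.2} = -0.8416, z_{0.85} = 1.036.
σ = (2.773 − 1.872)/(1.036 − (-0.8416)) = 0.480.
μ = 1.872 − (-0.8416)·0.480 = 2.275.

μ ≈ 2.275, σ ≈ 0.480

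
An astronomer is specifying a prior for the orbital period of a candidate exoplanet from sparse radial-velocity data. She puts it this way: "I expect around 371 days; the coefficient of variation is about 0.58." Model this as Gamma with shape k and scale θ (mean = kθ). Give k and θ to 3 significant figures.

For Gamma(k, scale θ): mean = kθ, variance = kθ², so CV = 1/√k.
CV = 0.58, hence k = 1/CV² = 2.97.
Then θ = mean/k = 371/2.97 = 125.

k ≈ 2.97, θ ≈ 125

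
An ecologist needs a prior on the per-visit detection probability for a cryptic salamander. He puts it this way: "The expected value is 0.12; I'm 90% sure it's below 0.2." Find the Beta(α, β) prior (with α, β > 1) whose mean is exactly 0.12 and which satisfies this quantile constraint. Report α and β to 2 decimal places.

α ≈ 3.53, β ≈ 25.88

With mean 0.12 fixed, write α = 0.12s, β = 0.88s where s = α+β.
Need P(θ < 0.2) = 0.9 under Beta(0.12s, 0.88s). Normal approximation: (q−m)/√(m(1−m)/s) ≈ z_{0.9} = 1.28, so s ≈ 0.12·0.88·(1.28)²/(0.2−0.12)² = 27.1.
At s = 27.1: P(θ<0.2) ≈ 0.893. Adjusting to match 0.9 gives s ≈ 29.41.
So α = 0.12·29.41 ≈ 3.53, β = 0.88·29.41 ≈ 25.88.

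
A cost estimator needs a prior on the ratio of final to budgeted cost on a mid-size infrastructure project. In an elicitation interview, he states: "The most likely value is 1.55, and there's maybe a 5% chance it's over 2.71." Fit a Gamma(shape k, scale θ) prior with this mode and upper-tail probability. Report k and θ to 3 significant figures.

k ≈ 9.94, θ ≈ 0.173

Gamma(k,θ) with k>1 has mode (k−1)θ, so θ = 1.55/(k−1).
Need P(X < 2.71) = 0.95 with θ tied to k this way. Start at k = 2, θ = 1.55: P(X<2.71) ≈ 0.522.
Too low — raise k to concentrate. Iterating converges to k ≈ 9.94.
Then θ = 1.55/(9.94−1) ≈ 0.173.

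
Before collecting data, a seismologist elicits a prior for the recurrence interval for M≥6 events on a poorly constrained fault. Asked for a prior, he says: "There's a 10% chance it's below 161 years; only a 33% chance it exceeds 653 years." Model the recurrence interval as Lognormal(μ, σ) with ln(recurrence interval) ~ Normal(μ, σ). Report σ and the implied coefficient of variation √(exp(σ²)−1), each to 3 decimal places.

If T ~ Lognormal(μ,σ) then ln T ~ Normal(μ,σ), so the p-quantile of ln T is μ + z_p·σ.
ln(161) = 5.081 and ln(653) = 6.482; z_{0.1} = -1.282, z_{0.67} = 0.4399.
σ = (6.482 − 5.081)/(0.4399 − (-1.282)) = 0.813.
μ = 5.081 − (-1.282)·0.813 = 6.124.
CV = √(exp(σ²)−1) = √(exp(0.6616)−1) = 0.968.

σ ≈ 0.813, CV ≈ 0.968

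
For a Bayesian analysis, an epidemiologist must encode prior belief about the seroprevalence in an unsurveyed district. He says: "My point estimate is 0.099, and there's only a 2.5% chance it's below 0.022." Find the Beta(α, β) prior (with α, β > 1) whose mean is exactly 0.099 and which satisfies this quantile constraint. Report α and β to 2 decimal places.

With mean 0.099 fixed, write α = 0.099s, β = 0.901s where s = α+β.
Need P(θ < 0.022) = 0.025 under Beta(0.099s, 0.901s). Normal approximation: (q−m)/√(m(1−m)/s) ≈ z_{0.025} = -1.96, so s ≈ 0.099·0.901·(-1.96)²/(0.022−0.099)² = 57.8.
At s = 57.8: P(θ<0.022) ≈ 0.003. Adjusting to match 0.025 gives s ≈ 30.79.
So α = 0.099·30.79 ≈ 3.05, β = 0.901·30.79 ≈ 27.74.

α ≈ 3.05, β ≈ 27.74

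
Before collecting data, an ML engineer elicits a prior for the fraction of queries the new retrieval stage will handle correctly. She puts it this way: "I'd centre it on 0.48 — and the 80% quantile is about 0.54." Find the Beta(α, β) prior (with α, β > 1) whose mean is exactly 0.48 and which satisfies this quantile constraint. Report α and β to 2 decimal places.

With mean 0.48 fixed, write α = 0.48s, β = 0.52s where s = α+β.
Need P(θ < 0.54) = 0.8 under Beta(0.48s, 0.52s). Normal approximation: (q−m)/√(m(1−m)/s) ≈ z_{0.8} = 0.842, so s ≈ 0.48·0.52·(0.842)²/(0.54−0.48)² = 49.1.
At s = 49.1: P(θ<0.54) ≈ 0.800. Adjusting to match 0.8 gives s ≈ 49.12.
So α = 0.48·49.12 ≈ 23.58, β = 0.52·49.12 ≈ 25.54.

α ≈ 23.58, β ≈ 25.54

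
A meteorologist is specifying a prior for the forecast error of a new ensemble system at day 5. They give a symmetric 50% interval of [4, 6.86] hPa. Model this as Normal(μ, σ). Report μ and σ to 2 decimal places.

μ = 5.43, σ = 2.12

A symmetric 50% interval runs μ ± z·σ with z = 0.6745.
Half-width = 1.43, so σ = 1.43/0.6745 = 2.12.
μ is the interval midpoint, 5.43.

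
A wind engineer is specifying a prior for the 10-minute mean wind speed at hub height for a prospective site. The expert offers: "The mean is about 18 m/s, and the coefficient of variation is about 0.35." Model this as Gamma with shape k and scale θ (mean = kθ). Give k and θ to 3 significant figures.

For Gamma(k, scale θ): mean = kθ, variance = kθ², so CV = 1/√k.
CV = 0.35, hence k = 1/CV² = 8.16.
Then θ = mean/k = 18/8.16 = 2.21.

k ≈ 8.16, θ ≈ 2.21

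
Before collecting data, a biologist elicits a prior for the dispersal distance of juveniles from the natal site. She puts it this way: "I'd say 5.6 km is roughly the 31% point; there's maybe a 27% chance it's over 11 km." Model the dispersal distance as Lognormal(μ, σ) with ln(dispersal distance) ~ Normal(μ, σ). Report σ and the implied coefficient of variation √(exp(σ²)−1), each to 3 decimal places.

σ ≈ 0.609, CV ≈ 0.670

If T ~ Lognormal(μ,σ) then ln T ~ Normal(μ,σ), so the p-quantile of ln T is μ + z_p·σ.
ln(5.6) = 1.723 and ln(11) = 2.398; z_{0.31} = -0.4959, z_{0.73} = 0.6128.
σ = (2.398 − 1.723)/(0.6128 − (-0.4959)) = 0.609.
μ = 1.723 − (-0.4959)·0.609 = 2.025.
CV = √(exp(σ²)−1) = √(exp(0.3708)−1) = 0.670.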